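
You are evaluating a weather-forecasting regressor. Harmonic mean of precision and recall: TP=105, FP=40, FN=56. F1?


Precision = 105/145 = 0.7241
Recall = 105/161 = 0.6522
F1 = 2·P·R/(P+R) = 2·TP/(2·TP+FP+FN) = 210/(210+40+56) = 210/306 = 0.6863

0.6863


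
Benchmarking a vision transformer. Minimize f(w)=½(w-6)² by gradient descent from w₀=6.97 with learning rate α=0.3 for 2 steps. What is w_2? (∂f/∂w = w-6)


step 1: grad = 6.97-6 = 0.97; w = 6.97 - 0.3·(0.97) = 6.679
step 2: grad = 6.679-6 = 0.679; w = 6.679 - 0.3·(0.679) = 6.4753

6.4753


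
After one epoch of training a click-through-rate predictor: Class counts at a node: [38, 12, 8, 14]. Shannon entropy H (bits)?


Probabilities: [38/72, 12/72, 8/72, 14/72] ≈ [0.5278, 0.1667, 0.1111, 0.1944]
H = -((38/72)·log₂(38/72) + (12/72)·log₂(12/72) + (8/72)·log₂(8/72) + (14/72)·log₂(14/72))
  = 1.729 bits

1.729 bits


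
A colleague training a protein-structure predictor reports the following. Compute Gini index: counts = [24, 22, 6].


Probabilities: [24/52, 22/52, 6/52] ≈ [0.4615, 0.4231, 0.1154]
Σpᵢ² = (576 + 484 + 36)/52² = 1096/2704
Gini = 1 - Σpᵢ² = 1 - 1096/2704 = 0.5947

0.5947


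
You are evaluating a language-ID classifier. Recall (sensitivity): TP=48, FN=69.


Recall = TP/(TP+FN)
= 48/(48+69)
= 48/117 = 41.03%

41.03%


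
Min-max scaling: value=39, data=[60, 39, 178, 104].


min=39, max=178
(39-39)/(178-39) = 0/139 = 0.0

0.0


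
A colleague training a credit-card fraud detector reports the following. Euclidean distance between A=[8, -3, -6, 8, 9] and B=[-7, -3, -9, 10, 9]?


d = √((8+ 7)² + (-3+ 3)² + (-6+ 9)² + (8-10)² + (9-9)²)
  = √(225 + 0 + 9 + 4 + 0)
  = √238 = 15.4272

15.4272


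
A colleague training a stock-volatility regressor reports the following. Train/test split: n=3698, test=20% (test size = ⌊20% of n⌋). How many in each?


Test = ⌊3698·20/100⌋ = 739
Train = 3698 - 739 = 2959

Train: 2959, Test: 739


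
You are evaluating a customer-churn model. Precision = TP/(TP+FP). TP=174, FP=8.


Precision = TP/(TP+FP)
= 174/(174+8)
= 174/182 = 95.6%

95.6%


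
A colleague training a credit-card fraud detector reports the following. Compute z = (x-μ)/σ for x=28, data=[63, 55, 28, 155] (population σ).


μ = 75.25, σ = 47.835
z = (28 - 75.25)/47.835 = -0.9878

-0.9878


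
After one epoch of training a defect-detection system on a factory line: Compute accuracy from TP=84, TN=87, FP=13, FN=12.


Accuracy = (TP+TN)/(TP+TN+FP+FN)
= (84+87)/(196)
= 171/196 = 87.24%

87.24%


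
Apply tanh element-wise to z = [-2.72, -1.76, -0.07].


tanh(-2.72) = -0.9914
tanh(-1.76) = -0.9425
tanh(-0.07) = -0.0699
result = [-0.9914, -0.9425, -0.0699]

[-0.9914, -0.9425, -0.0699]


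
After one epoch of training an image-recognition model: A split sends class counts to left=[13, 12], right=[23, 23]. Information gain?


Parent = [36, 35], H_parent = 0.9999
H_left = 0.9988 (n=25), H_right = 1 (n=46)
H_children = (25/71)·0.9988 + (46/71)·1 = 0.9996
IG = 0.9999 - 0.9996 = 0.0003

0.0003


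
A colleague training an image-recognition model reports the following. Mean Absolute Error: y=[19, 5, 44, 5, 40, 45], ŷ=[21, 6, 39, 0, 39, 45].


Absolute errors: |19-21|=2, |5-6|=1, |44-39|=5, |5-0|=5, |40-39|=1, |45-45|=0
Sum = 14
MAE = 14/6 = 7/3

7/3


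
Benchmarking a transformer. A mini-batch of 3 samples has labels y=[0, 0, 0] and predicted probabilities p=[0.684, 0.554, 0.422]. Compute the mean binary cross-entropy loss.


L[0] = -ln(1-0.684) = -ln(0.316) = 1.152
L[1] = -ln(1-0.554) = -ln(0.446) = 0.8074
L[2] = -ln(1-0.422) = -ln(0.578) = 0.5482
mean = (1.152 + 0.8074 + 0.5482)/3 = 0.8359

0.8359


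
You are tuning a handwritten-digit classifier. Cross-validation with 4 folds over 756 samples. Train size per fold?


Fold size = 756/4 = 189
Training per fold = 756 - 189 = 567

567


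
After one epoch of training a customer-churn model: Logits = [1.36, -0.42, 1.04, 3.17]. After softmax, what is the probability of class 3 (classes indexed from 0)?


Exponentials: e^1.36=3.8962, e^-0.42=0.657, e^1.04=2.8292, e^3.17=23.8075
Sum = 31.1899
Softmax = [0.1249, 0.0211, 0.0907, 0.7633]
p[3] = 23.8075/31.1899 = 0.7633

0.7633


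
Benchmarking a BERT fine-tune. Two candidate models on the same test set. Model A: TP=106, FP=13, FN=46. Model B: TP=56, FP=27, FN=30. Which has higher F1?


Model A: P=106/119=0.8908, R=106/152=0.6974, F1=2PR/(P+R)=2TP/(2TP+FP+FN)=212/271=0.7823
Model B: P=56/83=0.6747, R=56/86=0.6512, F1=2PR/(P+R)=2TP/(2TP+FP+FN)=112/169=0.6627
0.7823 > 0.6627 → Model A

Model A


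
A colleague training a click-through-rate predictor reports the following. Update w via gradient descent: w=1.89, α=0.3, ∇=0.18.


w_new = w - α·∇
= 1.89 - 0.3·0.18
= 1.89 - 0.054
= 1.836

1.836


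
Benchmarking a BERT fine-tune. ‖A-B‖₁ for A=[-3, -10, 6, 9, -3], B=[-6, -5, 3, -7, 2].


d = |-3+ 6| + |-10+ 5| + |6-3| + |9+ 7| + |-3-2|
  = 3 + 5 + 3 + 16 + 5
  = 32

32


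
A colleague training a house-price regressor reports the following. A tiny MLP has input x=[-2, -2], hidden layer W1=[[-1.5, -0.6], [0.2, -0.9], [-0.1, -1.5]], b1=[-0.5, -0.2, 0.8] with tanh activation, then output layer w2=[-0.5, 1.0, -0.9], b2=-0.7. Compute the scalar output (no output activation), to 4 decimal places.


z1[0] = (-1.5)·(-2) + (-0.6)·(-2) - 0.5 = 3.7
z1[1] = (0.2)·(-2) + (-0.9)·(-2) - 0.2 = 1.2
z1[2] = (-0.1)·(-2) + (-1.5)·(-2) + 0.8 = 4.0
h = tanh(z1) = [0.9988, 0.8337, 0.9993]
output = (-0.5)·(0.9988) + (1.0)·(0.8337) + (-0.9)·(0.9993) - 0.7 = -1.2651

-1.2651


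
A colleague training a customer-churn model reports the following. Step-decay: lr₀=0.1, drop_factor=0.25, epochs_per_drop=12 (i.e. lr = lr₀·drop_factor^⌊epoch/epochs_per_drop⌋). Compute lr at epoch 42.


n_drops = ⌊42/12⌋ = 3
lr = 0.1·0.25^3 = 0.1·0.015625 = 0.0015625

0.0015625


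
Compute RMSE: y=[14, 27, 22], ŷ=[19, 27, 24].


MSE = 29/3 = 9.6667
RMSE = √(29/3) = 3.1091

3.1091


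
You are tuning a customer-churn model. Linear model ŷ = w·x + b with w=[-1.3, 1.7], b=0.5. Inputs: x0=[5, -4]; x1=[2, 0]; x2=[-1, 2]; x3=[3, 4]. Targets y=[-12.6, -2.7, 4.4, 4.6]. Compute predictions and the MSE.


ŷ0 = (-1.3)·(5) + (1.7)·(-4) + 0.5 = -12.8
ŷ1 = (-1.3)·(2) + (1.7)·(0) + 0.5 = -2.1
ŷ2 = (-1.3)·(-1) + (1.7)·(2) + 0.5 = 5.2
ŷ3 = (-1.3)·(3) + (1.7)·(4) + 0.5 = 3.4
errors² = [0.04, 0.36, 0.64, 1.44]
MSE = 2.4800/4 = 0.62

0.62


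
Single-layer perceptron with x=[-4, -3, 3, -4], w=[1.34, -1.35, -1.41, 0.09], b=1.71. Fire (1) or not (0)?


z = (-4)·(1.34) + (-3)·(-1.35) + (3)·(-1.41) + (-4)·(0.09) + 1.71
  = -4.19
step(z) = 0 (z<0)

0


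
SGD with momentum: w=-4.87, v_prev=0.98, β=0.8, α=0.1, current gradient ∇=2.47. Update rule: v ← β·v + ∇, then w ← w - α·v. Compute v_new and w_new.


v_new = 0.8·0.98 + 2.47 = 0.784 + 2.47 = 3.254
w_new = -4.87 - 0.1·3.254 = -4.87 - 0.3254 = -5.1954

v_new=3.254, w_new=-5.1954


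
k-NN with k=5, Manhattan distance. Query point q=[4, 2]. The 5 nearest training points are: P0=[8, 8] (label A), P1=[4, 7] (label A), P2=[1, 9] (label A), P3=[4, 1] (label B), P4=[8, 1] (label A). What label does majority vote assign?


d(q,P0) = 10  (label A)
d(q,P1) = 5  (label A)
d(q,P2) = 10  (label A)
d(q,P3) = 1  (label B)
d(q,P4) = 5  (label A)
Votes: A=4, B=1
Majority → A

A


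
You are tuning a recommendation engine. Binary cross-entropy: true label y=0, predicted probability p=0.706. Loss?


BCE = -[y·ln(p) + (1-y)·ln(1-p)]
= -0 - 1·ln(1-0.706)
= -ln(0.294) = 1.2242

1.2242


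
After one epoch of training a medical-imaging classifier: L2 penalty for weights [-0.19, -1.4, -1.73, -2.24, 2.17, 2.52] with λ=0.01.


‖w‖₂² = (-0.19)² + (-1.4)² + (-1.73)² + (-2.24)² + (2.17)² + (2.52)²
     = 0.0361 + 1.96 + 2.9929 + 5.0176 + 4.7089 + 6.3504
     = 21.0659
λ·‖w‖₂² = 0.01·21.0659 = 0.210659

0.210659


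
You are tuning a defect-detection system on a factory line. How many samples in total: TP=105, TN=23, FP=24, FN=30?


Total = TP + TN + FP + FN
= 105 + 23 + 24 + 30
= 182
(Predicted positive: 129, predicted negative: 53)

182


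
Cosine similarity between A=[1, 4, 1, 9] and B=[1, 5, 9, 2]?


A·B = 1·1 + 4·5 + 1·9 + 9·2 = 48
‖A‖ = √99 = 9.9499, ‖B‖ = √111 = 10.5357
cos = 48/(√99·√111) = 48/√10989 = 0.4579

0.4579


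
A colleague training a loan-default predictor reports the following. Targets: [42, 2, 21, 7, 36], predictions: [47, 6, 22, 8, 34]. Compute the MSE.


Squared errors: (42-47)²=25, (2-6)²=16, (21-22)²=1, (7-8)²=1, (36-34)²=4
Sum = 47
MSE = 47/5 = 47/5

47/5


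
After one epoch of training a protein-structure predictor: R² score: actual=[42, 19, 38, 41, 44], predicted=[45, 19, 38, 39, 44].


ȳ = 36.8
SS_res = Σ(y-ŷ)² = 13
SS_tot = Σ(y-ȳ)² = 414.8
R² = 1 - SS_res/SS_tot = 1 - 0.0313 = 0.9687

0.9687


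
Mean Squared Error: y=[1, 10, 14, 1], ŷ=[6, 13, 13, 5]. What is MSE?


Squared errors: (1-6)²=25, (10-13)²=9, (14-13)²=1, (1-5)²=16
Sum = 51
MSE = 51/4 = 51/4

51/4


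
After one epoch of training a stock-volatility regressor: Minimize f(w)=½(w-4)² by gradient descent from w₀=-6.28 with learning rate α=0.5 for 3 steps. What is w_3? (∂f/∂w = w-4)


step 1: grad = -6.28-4 = -10.28; w = -6.28 - 0.5·(-10.28) = -1.14
step 2: grad = -1.14-4 = -5.14; w = -1.14 - 0.5·(-5.14) = 1.43
step 3: grad = 1.43-4 = -2.57; w = 1.43 - 0.5·(-2.57) = 2.715

2.715


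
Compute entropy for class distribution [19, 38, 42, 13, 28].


Probabilities: [19/140, 38/140, 42/140, 13/140, 28/140] ≈ [0.1357, 0.2714, 0.3, 0.0929, 0.2]
H = -((19/140)·log₂(19/140) + (38/140)·log₂(38/140) + (42/140)·log₂(42/140) + (13/140)·log₂(13/140) + (28/140)·log₂(28/140))
  = 2.2056 bits

2.2056 bits


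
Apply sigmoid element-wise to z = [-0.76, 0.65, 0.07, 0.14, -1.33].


σ(-0.76) = 1/(1+e^0.76) = 0.3186
σ(0.65) = 1/(1+e^-0.65) = 0.657
σ(0.07) = 1/(1+e^-0.07) = 0.5175
σ(0.14) = 1/(1+e^-0.14) = 0.5349
σ(-1.33) = 1/(1+e^1.33) = 0.2092
result = [0.3186, 0.657, 0.5175, 0.5349, 0.2092]

[0.3186, 0.657, 0.5175, 0.5349, 0.2092]


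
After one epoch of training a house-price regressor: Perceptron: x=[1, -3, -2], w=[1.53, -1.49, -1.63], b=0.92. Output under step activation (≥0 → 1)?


z = (1)·(1.53) + (-3)·(-1.49) + (-2)·(-1.63) + 0.92
  = 10.18
step(z) = 1 (z≥0)

1


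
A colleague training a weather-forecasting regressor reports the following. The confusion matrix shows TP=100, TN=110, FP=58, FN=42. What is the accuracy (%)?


Accuracy = (TP+TN)/(TP+TN+FP+FN)
= (100+110)/(310)
= 210/310 = 67.74%

67.74%


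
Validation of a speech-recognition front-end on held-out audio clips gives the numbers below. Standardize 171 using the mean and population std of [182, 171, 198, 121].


μ = 168, σ = 28.7837
z = (171 - 168)/28.7837 = 0.1042

0.1042


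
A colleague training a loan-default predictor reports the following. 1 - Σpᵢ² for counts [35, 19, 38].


Probabilities: [35/92, 19/92, 38/92] ≈ [0.3804, 0.2065, 0.413]
Σpᵢ² = (1225 + 361 + 1444)/92² = 3030/8464
Gini = 1 - Σpᵢ² = 1 - 3030/8464 = 0.642

0.642


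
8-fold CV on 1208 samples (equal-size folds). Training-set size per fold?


Fold size = 1208/8 = 151
Training per fold = 1208 - 151 = 1057

1057


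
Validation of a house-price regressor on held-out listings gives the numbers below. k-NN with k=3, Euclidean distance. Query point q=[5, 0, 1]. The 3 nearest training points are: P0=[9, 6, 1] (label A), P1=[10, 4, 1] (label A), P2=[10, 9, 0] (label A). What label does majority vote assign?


d(q,P0) = 7.2111  (label A)
d(q,P1) = 6.4031  (label A)
d(q,P2) = 10.3441  (label A)
Votes: A=3, B=0
Majority → A

A


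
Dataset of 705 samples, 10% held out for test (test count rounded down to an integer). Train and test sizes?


Test = ⌊705·10/100⌋ = 70
Train = 705 - 70 = 635

Train: 635, Test: 70


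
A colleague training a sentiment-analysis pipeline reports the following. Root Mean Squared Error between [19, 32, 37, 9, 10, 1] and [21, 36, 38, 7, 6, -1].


MSE = 45/6 = 7.5
RMSE = √(45/6) = 2.7386

2.7386


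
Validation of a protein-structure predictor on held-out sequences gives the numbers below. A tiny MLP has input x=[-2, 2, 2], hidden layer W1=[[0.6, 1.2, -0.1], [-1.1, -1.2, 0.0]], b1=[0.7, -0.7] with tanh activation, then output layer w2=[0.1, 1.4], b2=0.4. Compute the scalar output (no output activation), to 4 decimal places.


z1[0] = (0.6)·(-2) + (1.2)·(2) + (-0.1)·(2) + 0.7 = 1.7
z1[1] = (-1.1)·(-2) + (-1.2)·(2) + (0.0)·(2) - 0.7 = -0.9
h = tanh(z1) = [0.9354, -0.7163]
output = (0.1)·(0.9354) + (1.4)·(-0.7163) + 0.4 = -0.5093

-0.5093


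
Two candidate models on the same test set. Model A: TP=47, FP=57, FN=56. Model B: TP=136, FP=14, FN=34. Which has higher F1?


Model A: P=47/104=0.4519, R=47/103=0.4563, F1=2PR/(P+R)=2TP/(2TP+FP+FN)=94/207=0.4541
Model B: P=136/150=0.9067, R=136/170=0.8, F1=2PR/(P+R)=2TP/(2TP+FP+FN)=272/320=0.85
0.4541 < 0.85 → Model B

Model B


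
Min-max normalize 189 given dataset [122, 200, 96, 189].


min=96, max=200
(189-96)/(200-96) = 93/104 = 0.8942

0.8942


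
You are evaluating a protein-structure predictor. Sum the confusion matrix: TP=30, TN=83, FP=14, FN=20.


Total = TP + TN + FP + FN
= 30 + 83 + 14 + 20
= 147
(Predicted positive: 44, predicted negative: 103)

147


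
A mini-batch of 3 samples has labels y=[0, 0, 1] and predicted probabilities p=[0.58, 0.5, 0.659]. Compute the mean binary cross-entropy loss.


L[0] = -ln(1-0.58) = -ln(0.42) = 0.8675
L[1] = -ln(1-0.5) = -ln(0.5) = 0.6931
L[2] = -ln(0.659) = 0.417
mean = (0.8675 + 0.6931 + 0.417)/3 = 0.6592

0.6592


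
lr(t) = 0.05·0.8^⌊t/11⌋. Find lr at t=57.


n_drops = ⌊57/11⌋ = 5
lr = 0.05·0.8^5 = 0.05·0.32768 = 0.016384

0.016384


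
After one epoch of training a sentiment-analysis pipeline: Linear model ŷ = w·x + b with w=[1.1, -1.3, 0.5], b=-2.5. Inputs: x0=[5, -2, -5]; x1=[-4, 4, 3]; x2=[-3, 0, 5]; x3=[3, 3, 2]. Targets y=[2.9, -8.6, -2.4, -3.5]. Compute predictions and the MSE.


ŷ0 = (1.1)·(5) + (-1.3)·(-2) + (0.5)·(-5) - 2.5 = 3.1
ŷ1 = (1.1)·(-4) + (-1.3)·(4) + (0.5)·(3) - 2.5 = -10.6
ŷ2 = (1.1)·(-3) + (-1.3)·(0) + (0.5)·(5) - 2.5 = -3.3
ŷ3 = (1.1)·(3) + (-1.3)·(3) + (0.5)·(2) - 2.5 = -2.1
errors² = [0.04, 4.0, 0.81, 1.96]
MSE = 6.8100/4 = 1.7025

1.7025


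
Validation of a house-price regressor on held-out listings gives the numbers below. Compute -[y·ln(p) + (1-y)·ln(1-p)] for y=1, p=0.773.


BCE = -[y·ln(p) + (1-y)·ln(1-p)]
= -1·ln(0.773) - 0
= -ln(0.773) = 0.2575

0.2575


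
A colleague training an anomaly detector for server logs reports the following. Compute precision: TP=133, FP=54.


Precision = TP/(TP+FP)
= 133/(133+54)
= 133/187 = 71.12%

71.12%


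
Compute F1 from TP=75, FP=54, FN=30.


Precision = 75/129 = 0.5814
Recall = 75/105 = 0.7143
F1 = 2·P·R/(P+R) = 2·TP/(2·TP+FP+FN) = 150/(150+54+30) = 150/234 = 0.641

0.641


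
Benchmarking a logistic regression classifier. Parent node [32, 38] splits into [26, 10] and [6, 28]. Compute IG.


Parent = [32, 38], H_parent = 0.9947
H_left = 0.8524 (n=36), H_right = 0.6723 (n=34)
H_children = (36/70)·0.8524 + (34/70)·0.6723 = 0.7649
IG = 0.9947 - 0.7649 = 0.2298

0.2298


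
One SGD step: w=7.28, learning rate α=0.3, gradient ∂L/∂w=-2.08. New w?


w_new = w - α·∇
= 7.28 - 0.3·-2.08
= 7.28 + 0.624
= 7.904

7.904


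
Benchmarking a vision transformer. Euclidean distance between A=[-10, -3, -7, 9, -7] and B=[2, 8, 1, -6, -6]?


d = √((-10-2)² + (-3-8)² + (-7-1)² + (9+ 6)² + (-7+ 6)²)
  = √(144 + 121 + 64 + 225 + 1)
  = √555 = 23.5584

23.5584


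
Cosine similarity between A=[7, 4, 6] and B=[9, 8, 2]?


A·B = 7·9 + 4·8 + 6·2 = 107
‖A‖ = √101 = 10.0499, ‖B‖ = √149 = 12.2066
cos = 107/(√101·√149) = 107/√15049 = 0.8722

0.8722


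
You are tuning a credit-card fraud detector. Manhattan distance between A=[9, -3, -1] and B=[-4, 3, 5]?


d = |9+ 4| + |-3-3| + |-1-5|
  = 13 + 6 + 6
  = 25

25


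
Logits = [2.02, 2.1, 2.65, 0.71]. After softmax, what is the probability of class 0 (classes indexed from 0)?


Exponentials: e^2.02=7.5383, e^2.1=8.1662, e^2.65=14.154, e^0.71=2.034
Sum = 31.8925
Softmax = [0.2364, 0.2561, 0.4438, 0.0638]
p[0] = 7.5383/31.8925 = 0.2364

0.2364


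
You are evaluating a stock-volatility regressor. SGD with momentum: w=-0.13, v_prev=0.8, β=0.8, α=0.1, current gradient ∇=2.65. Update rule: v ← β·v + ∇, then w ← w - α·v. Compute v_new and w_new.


v_new = 0.8·0.8 + 2.65 = 0.64 + 2.65 = 3.29
w_new = -0.13 - 0.1·3.29 = -0.13 - 0.329 = -0.459

v_new=3.29, w_new=-0.459


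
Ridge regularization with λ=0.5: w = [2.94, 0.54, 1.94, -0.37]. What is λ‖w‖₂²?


‖w‖₂² = (2.94)² + (0.54)² + (1.94)² + (-0.37)²
     = 8.6436 + 0.2916 + 3.7636 + 0.1369
     = 12.8357
λ·‖w‖₂² = 0.5·12.8357 = 6.41785

6.41785


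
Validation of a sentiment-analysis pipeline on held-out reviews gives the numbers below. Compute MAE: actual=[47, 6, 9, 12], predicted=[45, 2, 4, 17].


Absolute errors: |47-45|=2, |6-2|=4, |9-4|=5, |12-17|=5
Sum = 16
MAE = 16/4 = 4

4


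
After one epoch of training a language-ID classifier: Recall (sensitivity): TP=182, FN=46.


Recall = TP/(TP+FN)
= 182/(182+46)
= 182/228 = 79.82%

79.82%


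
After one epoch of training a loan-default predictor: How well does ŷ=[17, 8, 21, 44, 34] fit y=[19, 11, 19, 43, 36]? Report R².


ȳ = 25.6
SS_res = Σ(y-ŷ)² = 22
SS_tot = Σ(y-ȳ)² = 711.2
R² = 1 - SS_res/SS_tot = 1 - 0.0309 = 0.9691

0.9691


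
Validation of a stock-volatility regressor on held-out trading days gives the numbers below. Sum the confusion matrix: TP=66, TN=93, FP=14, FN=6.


Total = TP + TN + FP + FN
= 66 + 93 + 14 + 6
= 179
(Predicted positive: 80, predicted negative: 99)

179


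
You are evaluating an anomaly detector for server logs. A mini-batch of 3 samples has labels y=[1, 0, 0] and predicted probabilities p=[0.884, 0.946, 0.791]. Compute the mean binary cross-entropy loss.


L[0] = -ln(0.884) = 0.1233
L[1] = -ln(1-0.946) = -ln(0.054) = 2.9188
L[2] = -ln(1-0.791) = -ln(0.209) = 1.5654
mean = (0.1233 + 2.9188 + 1.5654)/3 = 1.5358

1.5358


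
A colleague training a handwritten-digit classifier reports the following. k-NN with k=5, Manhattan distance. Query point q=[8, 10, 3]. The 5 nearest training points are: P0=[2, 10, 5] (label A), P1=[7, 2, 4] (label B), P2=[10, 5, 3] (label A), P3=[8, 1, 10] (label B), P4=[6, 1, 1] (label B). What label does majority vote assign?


d(q,P0) = 8  (label A)
d(q,P1) = 10  (label B)
d(q,P2) = 7  (label A)
d(q,P3) = 16  (label B)
d(q,P4) = 13  (label B)
Votes: A=2, B=3
Majority → B

B


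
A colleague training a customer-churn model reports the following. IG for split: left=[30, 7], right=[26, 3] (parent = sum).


Parent = [56, 10], H_parent = 0.6136
H_left = 0.6998 (n=37), H_right = 0.4798 (n=29)
H_children = (37/66)·0.6998 + (29/66)·0.4798 = 0.6031
IG = 0.6136 - 0.6031 = 0.0105

0.0105


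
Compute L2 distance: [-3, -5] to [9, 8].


d = √((-3-9)² + (-5-8)²)
  = √(144 + 169)
  = √313 = 17.6918

17.6918


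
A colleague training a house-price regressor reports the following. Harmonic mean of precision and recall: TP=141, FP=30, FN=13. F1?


Precision = 141/171 = 0.8246
Recall = 141/154 = 0.9156
F1 = 2·P·R/(P+R) = 2·TP/(2·TP+FP+FN) = 282/(282+30+13) = 282/325 = 0.8677

0.8677


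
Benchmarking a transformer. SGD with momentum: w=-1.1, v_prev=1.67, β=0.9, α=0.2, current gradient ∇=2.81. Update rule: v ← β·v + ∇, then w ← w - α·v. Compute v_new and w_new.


v_new = 0.9·1.67 + 2.81 = 1.503 + 2.81 = 4.313
w_new = -1.1 - 0.2·4.313 = -1.1 - 0.8626 = -1.9626

v_new=4.313, w_new=-1.9626


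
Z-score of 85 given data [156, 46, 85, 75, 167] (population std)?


μ = 105.8, σ = 47.3768
z = (85 - 105.8)/47.3768 = -0.439

-0.439


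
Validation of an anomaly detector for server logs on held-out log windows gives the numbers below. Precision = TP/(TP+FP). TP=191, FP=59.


Precision = TP/(TP+FP)
= 191/(191+59)
= 191/250 = 76.4%

76.4%


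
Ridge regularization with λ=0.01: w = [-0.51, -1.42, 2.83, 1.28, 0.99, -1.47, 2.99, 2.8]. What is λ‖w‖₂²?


‖w‖₂² = (-0.51)² + (-1.42)² + (2.83)² + (1.28)² + (0.99)² + (-1.47)² + (2.99)² + (2.8)²
     = 0.2601 + 2.0164 + 8.0089 + 1.6384 + 0.9801 + 2.1609 + 8.9401 + 7.84
     = 31.8449
λ·‖w‖₂² = 0.01·31.8449 = 0.318449

0.318449


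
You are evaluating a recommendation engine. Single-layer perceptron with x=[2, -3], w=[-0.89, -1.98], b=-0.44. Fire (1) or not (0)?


z = (2)·(-0.89) + (-3)·(-1.98) - 0.44
  = 3.72
step(z) = 1 (z≥0)

1


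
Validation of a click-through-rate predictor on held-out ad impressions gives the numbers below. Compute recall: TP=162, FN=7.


Recall = TP/(TP+FN)
= 162/(162+7)
= 162/169 = 95.86%

95.86%


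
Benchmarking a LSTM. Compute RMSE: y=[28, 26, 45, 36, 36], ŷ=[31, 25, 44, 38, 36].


MSE = 15/5 = 3
RMSE = √(15/5) = 1.7321

1.7321


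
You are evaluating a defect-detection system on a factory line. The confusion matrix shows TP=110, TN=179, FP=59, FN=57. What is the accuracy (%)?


Accuracy = (TP+TN)/(TP+TN+FP+FN)
= (110+179)/(405)
= 289/405 = 71.36%

71.36%


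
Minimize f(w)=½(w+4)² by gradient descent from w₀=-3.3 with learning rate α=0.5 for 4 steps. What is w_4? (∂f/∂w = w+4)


step 1: grad = -3.3+4 = 0.7; w = -3.3 - 0.5·(0.7) = -3.65
step 2: grad = -3.65+4 = 0.35; w = -3.65 - 0.5·(0.35) = -3.825
step 3: grad = -3.825+4 = 0.175; w = -3.825 - 0.5·(0.175) = -3.9125
step 4: grad = -3.9125+4 = 0.0875; w = -3.9125 - 0.5·(0.0875) = -3.95625

-3.95625


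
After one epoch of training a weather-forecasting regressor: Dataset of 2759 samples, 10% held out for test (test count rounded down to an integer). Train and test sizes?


Test = ⌊2759·10/100⌋ = 275
Train = 2759 - 275 = 2484

Train: 2484, Test: 275


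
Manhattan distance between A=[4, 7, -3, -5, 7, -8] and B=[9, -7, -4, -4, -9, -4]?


d = |4-9| + |7+ 7| + |-3+ 4| + |-5+ 4| + |7+ 9| + |-8+ 4|
  = 5 + 14 + 1 + 1 + 16 + 4
  = 41

41


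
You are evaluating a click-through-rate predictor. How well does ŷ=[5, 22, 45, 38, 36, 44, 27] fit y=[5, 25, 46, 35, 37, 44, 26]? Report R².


ȳ = 31.1429
SS_res = Σ(y-ŷ)² = 21
SS_tot = Σ(y-ȳ)² = 1182.86
R² = 1 - SS_res/SS_tot = 1 - 0.0178 = 0.9822

0.9822


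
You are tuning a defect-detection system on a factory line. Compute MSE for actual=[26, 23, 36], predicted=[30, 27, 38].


Squared errors: (26-30)²=16, (23-27)²=16, (36-38)²=4
Sum = 36
MSE = 36/3 = 12

12


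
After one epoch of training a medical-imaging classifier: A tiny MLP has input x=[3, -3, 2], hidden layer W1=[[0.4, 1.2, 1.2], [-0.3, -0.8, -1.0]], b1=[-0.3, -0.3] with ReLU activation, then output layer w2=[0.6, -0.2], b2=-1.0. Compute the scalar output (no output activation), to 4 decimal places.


z1[0] = (0.4)·(3) + (1.2)·(-3) + (1.2)·(2) - 0.3 = -0.3
z1[1] = (-0.3)·(3) + (-0.8)·(-3) + (-1.0)·(2) - 0.3 = -0.8
h = ReLU(z1) = [0.0, 0.0]
output = (0.6)·(0.0) + (-0.2)·(0.0) - 1.0 = -1.0

-1.0


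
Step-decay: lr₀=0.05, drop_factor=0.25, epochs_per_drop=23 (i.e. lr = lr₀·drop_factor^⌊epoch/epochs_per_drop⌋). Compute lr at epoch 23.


n_drops = ⌊23/23⌋ = 1
lr = 0.05·0.25^1 = 0.05·0.25 = 0.0125

0.0125


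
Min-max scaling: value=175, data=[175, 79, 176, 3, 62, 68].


min=3, max=176
(175-3)/(176-3) = 172/173 = 0.9942

0.9942


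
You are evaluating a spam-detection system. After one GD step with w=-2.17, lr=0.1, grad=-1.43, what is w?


w_new = w - α·∇
= -2.17 - 0.1·-1.43
= -2.17 + 0.143
= -2.027

-2.027


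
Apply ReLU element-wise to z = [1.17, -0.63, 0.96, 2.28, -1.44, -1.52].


ReLU(1.17) = max(0, 1.17) = 1.17
ReLU(-0.63) = max(0, -0.63) = 0.0
ReLU(0.96) = max(0, 0.96) = 0.96
ReLU(2.28) = max(0, 2.28) = 2.28
ReLU(-1.44) = max(0, -1.44) = 0.0
ReLU(-1.52) = max(0, -1.52) = 0.0
result = [1.17, 0.0, 0.96, 2.28, 0.0, 0.0]

[1.17, 0.0, 0.96, 2.28, 0.0, 0.0]


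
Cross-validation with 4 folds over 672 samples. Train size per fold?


Fold size = 672/4 = 168
Training per fold = 672 - 168 = 504

504


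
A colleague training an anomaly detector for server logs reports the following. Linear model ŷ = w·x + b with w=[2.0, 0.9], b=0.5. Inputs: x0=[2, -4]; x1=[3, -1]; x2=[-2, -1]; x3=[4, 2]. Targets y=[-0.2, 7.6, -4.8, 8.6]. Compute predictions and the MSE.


ŷ0 = (2.0)·(2) + (0.9)·(-4) + 0.5 = 0.9
ŷ1 = (2.0)·(3) + (0.9)·(-1) + 0.5 = 5.6
ŷ2 = (2.0)·(-2) + (0.9)·(-1) + 0.5 = -4.4
ŷ3 = (2.0)·(4) + (0.9)·(2) + 0.5 = 10.3
errors² = [1.21, 4.0, 0.16, 2.89]
MSE = 8.2600/4 = 2.065

2.065


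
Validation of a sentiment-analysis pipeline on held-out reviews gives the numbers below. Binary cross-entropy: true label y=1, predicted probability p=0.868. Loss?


BCE = -[y·ln(p) + (1-y)·ln(1-p)]
= -1·ln(0.868) - 0
= -ln(0.868) = 0.1416

0.1416


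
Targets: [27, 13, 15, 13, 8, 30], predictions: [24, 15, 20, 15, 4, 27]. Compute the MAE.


Absolute errors: |27-24|=3, |13-15|=2, |15-20|=5, |13-15|=2, |8-4|=4, |30-27|=3
Sum = 19
MAE = 19/6 = 19/6

19/6


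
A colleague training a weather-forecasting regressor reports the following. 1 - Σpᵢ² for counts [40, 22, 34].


Probabilities: [40/96, 22/96, 34/96] ≈ [0.4167, 0.2292, 0.3542]
Σpᵢ² = (1600 + 484 + 1156)/96² = 3240/9216
Gini = 1 - Σpᵢ² = 1 - 3240/9216 = 0.6484

0.6484


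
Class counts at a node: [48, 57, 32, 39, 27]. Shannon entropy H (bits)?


Probabilities: [48/203, 57/203, 32/203, 39/203, 27/203] ≈ [0.2365, 0.2808, 0.1576, 0.1921, 0.133]
H = -((48/203)·log₂(48/203) + (57/203)·log₂(57/203) + (32/203)·log₂(32/203) + (39/203)·log₂(39/203) + (27/203)·log₂(27/203))
  = 2.2709 bits

2.2709 bits


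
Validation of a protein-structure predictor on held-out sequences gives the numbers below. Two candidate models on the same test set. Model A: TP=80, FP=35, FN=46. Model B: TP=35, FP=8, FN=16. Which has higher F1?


Model A: P=80/115=0.6957, R=80/126=0.6349, F1=2PR/(P+R)=2TP/(2TP+FP+FN)=160/241=0.6639
Model B: P=35/43=0.814, R=35/51=0.6863, F1=2PR/(P+R)=2TP/(2TP+FP+FN)=70/94=0.7447
0.6639 < 0.7447 → Model B

Model B


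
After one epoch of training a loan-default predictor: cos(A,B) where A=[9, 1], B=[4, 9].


A·B = 9·4 + 1·9 = 45
‖A‖ = √82 = 9.0554, ‖B‖ = √97 = 9.8489
cos = 45/(√82·√97) = 45/√7954 = 0.5046

0.5046


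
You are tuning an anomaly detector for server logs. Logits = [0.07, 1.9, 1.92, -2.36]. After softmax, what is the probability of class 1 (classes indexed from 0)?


Exponentials: e^0.07=1.0725, e^1.9=6.6859, e^1.92=6.821, e^-2.36=0.0944
Sum = 14.6738
Softmax = [0.0731, 0.4556, 0.4648, 0.0064]
p[1] = 6.6859/14.6738 = 0.4556

0.4556


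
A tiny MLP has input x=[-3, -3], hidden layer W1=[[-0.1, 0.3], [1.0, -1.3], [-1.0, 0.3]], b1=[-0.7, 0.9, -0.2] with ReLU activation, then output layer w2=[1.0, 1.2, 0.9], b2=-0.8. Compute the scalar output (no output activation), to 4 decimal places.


z1[0] = (-0.1)·(-3) + (0.3)·(-3) - 0.7 = -1.3
z1[1] = (1.0)·(-3) + (-1.3)·(-3) + 0.9 = 1.8
z1[2] = (-1.0)·(-3) + (0.3)·(-3) - 0.2 = 1.9
h = ReLU(z1) = [0.0, 1.8, 1.9]
output = (1.0)·(0.0) + (1.2)·(1.8) + (0.9)·(1.9) - 0.8 = 3.07

3.07


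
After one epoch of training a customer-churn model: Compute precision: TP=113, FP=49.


Precision = TP/(TP+FP)
= 113/(113+49)
= 113/162 = 69.75%

69.75%


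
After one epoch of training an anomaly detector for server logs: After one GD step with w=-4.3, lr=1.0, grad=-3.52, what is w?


w_new = w - α·∇
= -4.3 - 1.0·-3.52
= -4.3 + 3.52
= -0.78

-0.78


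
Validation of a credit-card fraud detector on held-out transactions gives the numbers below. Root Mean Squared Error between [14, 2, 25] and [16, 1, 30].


MSE = 30/3 = 10
RMSE = √(30/3) = 3.1623

3.1623


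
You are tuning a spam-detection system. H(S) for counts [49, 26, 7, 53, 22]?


Probabilities: [49/157, 26/157, 7/157, 53/157, 22/157] ≈ [0.3121, 0.1656, 0.0446, 0.3376, 0.1401]
H = -((49/157)·log₂(49/157) + (26/157)·log₂(26/157) + (7/157)·log₂(7/157) + (53/157)·log₂(53/157) + (22/157)·log₂(22/157))
  = 2.0802 bits

2.0802 bits


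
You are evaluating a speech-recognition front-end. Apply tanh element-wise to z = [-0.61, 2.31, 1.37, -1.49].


tanh(-0.61) = -0.5441
tanh(2.31) = 0.9805
tanh(1.37) = 0.8787
tanh(-1.49) = -0.9033
result = [-0.5441, 0.9805, 0.8787, -0.9033]

[-0.5441, 0.9805, 0.8787, -0.9033]


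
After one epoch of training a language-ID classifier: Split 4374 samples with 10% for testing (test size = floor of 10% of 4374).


Test = ⌊4374·10/100⌋ = 437
Train = 4374 - 437 = 3937

Train: 3937, Test: 437


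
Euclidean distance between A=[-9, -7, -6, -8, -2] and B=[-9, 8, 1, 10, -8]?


d = √((-9+ 9)² + (-7-8)² + (-6-1)² + (-8-10)² + (-2+ 8)²)
  = √(0 + 225 + 49 + 324 + 36)
  = √634 = 25.1794

25.1794


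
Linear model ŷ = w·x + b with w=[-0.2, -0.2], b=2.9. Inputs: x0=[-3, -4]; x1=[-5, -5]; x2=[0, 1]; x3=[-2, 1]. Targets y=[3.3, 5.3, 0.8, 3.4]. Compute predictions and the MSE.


ŷ0 = (-0.2)·(-3) + (-0.2)·(-4) + 2.9 = 4.3
ŷ1 = (-0.2)·(-5) + (-0.2)·(-5) + 2.9 = 4.9
ŷ2 = (-0.2)·(0) + (-0.2)·(1) + 2.9 = 2.7
ŷ3 = (-0.2)·(-2) + (-0.2)·(1) + 2.9 = 3.1
errors² = [1.0, 0.16, 3.61, 0.09]
MSE = 4.8600/4 = 1.215

1.215


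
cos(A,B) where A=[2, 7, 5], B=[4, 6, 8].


A·B = 2·4 + 7·6 + 5·8 = 90
‖A‖ = √78 = 8.8318, ‖B‖ = √116 = 10.7703
cos = 90/(√78·√116) = 90/√9048 = 0.9462

0.9462


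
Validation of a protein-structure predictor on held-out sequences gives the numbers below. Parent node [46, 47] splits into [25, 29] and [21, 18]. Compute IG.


Parent = [46, 47], H_parent = 0.9999
H_left = 0.996 (n=54), H_right = 0.9957 (n=39)
H_children = (54/93)·0.996 + (39/93)·0.9957 = 0.9959
IG = 0.9999 - 0.9959 = 0.004

0.004


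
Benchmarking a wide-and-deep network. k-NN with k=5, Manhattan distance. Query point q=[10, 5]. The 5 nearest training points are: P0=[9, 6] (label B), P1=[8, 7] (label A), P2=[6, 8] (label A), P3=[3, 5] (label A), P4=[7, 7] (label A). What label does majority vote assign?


d(q,P0) = 2  (label B)
d(q,P1) = 4  (label A)
d(q,P2) = 7  (label A)
d(q,P3) = 7  (label A)
d(q,P4) = 5  (label A)
Votes: A=4, B=1
Majority → A

A


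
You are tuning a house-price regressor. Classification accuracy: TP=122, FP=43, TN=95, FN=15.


Accuracy = (TP+TN)/(TP+TN+FP+FN)
= (122+95)/(275)
= 217/275 = 78.91%

78.91%


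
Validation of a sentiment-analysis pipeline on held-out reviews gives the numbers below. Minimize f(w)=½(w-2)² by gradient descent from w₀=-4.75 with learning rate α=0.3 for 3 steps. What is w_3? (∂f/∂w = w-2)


step 1: grad = -4.75-2 = -6.75; w = -4.75 - 0.3·(-6.75) = -2.725
step 2: grad = -2.725-2 = -4.725; w = -2.725 - 0.3·(-4.725) = -1.3075
step 3: grad = -1.3075-2 = -3.3075; w = -1.3075 - 0.3·(-3.3075) = -0.31525

-0.31525


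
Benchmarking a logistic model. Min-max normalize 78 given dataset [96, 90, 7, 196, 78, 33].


min=7, max=196
(78-7)/(196-7) = 71/189 = 0.3757

0.3757


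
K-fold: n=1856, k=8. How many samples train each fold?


Fold size = 1856/8 = 232
Training per fold = 1856 - 232 = 1624

1624


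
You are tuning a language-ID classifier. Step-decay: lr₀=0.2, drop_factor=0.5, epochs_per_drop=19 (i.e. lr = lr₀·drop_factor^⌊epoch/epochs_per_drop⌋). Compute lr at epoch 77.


n_drops = ⌊77/19⌋ = 4
lr = 0.2·0.5^4 = 0.2·0.0625 = 0.0125

0.0125


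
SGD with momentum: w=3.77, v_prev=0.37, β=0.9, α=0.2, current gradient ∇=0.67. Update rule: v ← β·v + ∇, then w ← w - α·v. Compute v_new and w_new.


v_new = 0.9·0.37 + 0.67 = 0.333 + 0.67 = 1.003
w_new = 3.77 - 0.2·1.003 = 3.77 - 0.2006 = 3.5694

v_new=1.003, w_new=3.5694


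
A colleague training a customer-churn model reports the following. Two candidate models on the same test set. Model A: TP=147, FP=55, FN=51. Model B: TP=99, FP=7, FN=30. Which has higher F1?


Model A: P=147/202=0.7277, R=147/198=0.7424, F1=2PR/(P+R)=2TP/(2TP+FP+FN)=294/400=0.735
Model B: P=99/106=0.934, R=99/129=0.7674, F1=2PR/(P+R)=2TP/(2TP+FP+FN)=198/235=0.8426
0.735 < 0.8426 → Model B

Model B


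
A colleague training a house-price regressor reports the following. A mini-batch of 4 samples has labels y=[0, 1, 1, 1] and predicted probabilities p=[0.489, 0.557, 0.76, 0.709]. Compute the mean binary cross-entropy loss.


L[0] = -ln(1-0.489) = -ln(0.511) = 0.6714
L[1] = -ln(0.557) = 0.5852
L[2] = -ln(0.76) = 0.2744
L[3] = -ln(0.709) = 0.3439
mean = (0.6714 + 0.5852 + 0.2744 + 0.3439)/4 = 0.4687

0.4687


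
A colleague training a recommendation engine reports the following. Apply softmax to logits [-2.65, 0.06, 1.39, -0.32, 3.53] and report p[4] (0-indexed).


Exponentials: e^-2.65=0.0707, e^0.06=1.0618, e^1.39=4.0149, e^-0.32=0.7261, e^3.53=34.124
Sum = 39.9975
Softmax = [0.0018, 0.0265, 0.1004, 0.0182, 0.8532]
p[4] = 34.124/39.9975 = 0.8532

0.8532


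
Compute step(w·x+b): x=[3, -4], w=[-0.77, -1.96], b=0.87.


z = (3)·(-0.77) + (-4)·(-1.96) + 0.87
  = 6.4
step(z) = 1 (z≥0)

1


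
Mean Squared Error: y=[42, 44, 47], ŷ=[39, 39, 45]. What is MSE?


Squared errors: (42-39)²=9, (44-39)²=25, (47-45)²=4
Sum = 38
MSE = 38/3 = 38/3

38/3


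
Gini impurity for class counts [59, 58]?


Probabilities: [59/117, 58/117] ≈ [0.5043, 0.4957]
Σpᵢ² = (3481 + 3364)/117² = 6845/13689
Gini = 1 - Σpᵢ² = 1 - 6845/13689 = 0.5

0.5


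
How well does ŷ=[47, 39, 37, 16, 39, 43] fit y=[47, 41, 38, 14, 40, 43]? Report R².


ȳ = 37.1667
SS_res = Σ(y-ŷ)² = 10
SS_tot = Σ(y-ȳ)² = 690.83
R² = 1 - SS_res/SS_tot = 1 - 0.0145 = 0.9855

0.9855


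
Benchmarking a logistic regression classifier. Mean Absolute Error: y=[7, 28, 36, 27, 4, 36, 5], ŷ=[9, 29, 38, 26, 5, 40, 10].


Absolute errors: |7-9|=2, |28-29|=1, |36-38|=2, |27-26|=1, |4-5|=1, |36-40|=4, |5-10|=5
Sum = 16
MAE = 16/7 = 16/7

16/7


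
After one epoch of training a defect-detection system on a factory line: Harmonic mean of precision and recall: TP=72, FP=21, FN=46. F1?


Precision = 72/93 = 0.7742
Recall = 72/118 = 0.6102
F1 = 2·P·R/(P+R) = 2·TP/(2·TP+FP+FN) = 144/(144+21+46) = 144/211 = 0.6825

0.6825


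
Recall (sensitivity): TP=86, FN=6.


Recall = TP/(TP+FN)
= 86/(86+6)
= 86/92 = 93.48%

93.48%


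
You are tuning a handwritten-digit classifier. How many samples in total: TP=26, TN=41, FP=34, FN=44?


Total = TP + TN + FP + FN
= 26 + 41 + 34 + 44
= 145
(Predicted positive: 60, predicted negative: 85)

145


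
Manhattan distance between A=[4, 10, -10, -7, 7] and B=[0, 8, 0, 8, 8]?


d = |4-0| + |10-8| + |-10-0| + |-7-8| + |7-8|
  = 4 + 2 + 10 + 15 + 1
  = 32

32


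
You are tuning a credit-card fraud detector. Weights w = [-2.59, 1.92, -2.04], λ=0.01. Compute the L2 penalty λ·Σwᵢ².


‖w‖₂² = (-2.59)² + (1.92)² + (-2.04)²
     = 6.7081 + 3.6864 + 4.1616
     = 14.5561
λ·‖w‖₂² = 0.01·14.5561 = 0.145561

0.145561


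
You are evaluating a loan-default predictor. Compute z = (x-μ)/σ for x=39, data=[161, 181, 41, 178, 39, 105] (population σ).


μ = 117.5, σ = 60.2156
z = (39 - 117.5)/60.2156 = -1.3036

-1.3036


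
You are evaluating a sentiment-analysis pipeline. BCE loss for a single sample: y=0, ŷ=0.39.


BCE = -[y·ln(p) + (1-y)·ln(1-p)]
= -0 - 1·ln(1-0.39)
= -ln(0.61) = 0.4943

0.4943


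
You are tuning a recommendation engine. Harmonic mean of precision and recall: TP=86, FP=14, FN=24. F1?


Precision = 86/100 = 0.86
Recall = 86/110 = 0.7818
F1 = 2·P·R/(P+R) = 2·TP/(2·TP+FP+FN) = 172/(172+14+24) = 172/210 = 0.819

0.819


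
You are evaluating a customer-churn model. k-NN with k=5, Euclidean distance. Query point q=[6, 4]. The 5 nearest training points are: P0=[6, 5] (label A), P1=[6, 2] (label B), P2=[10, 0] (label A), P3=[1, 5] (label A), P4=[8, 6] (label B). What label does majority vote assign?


d(q,P0) = 1.0  (label A)
d(q,P1) = 2.0  (label B)
d(q,P2) = 5.6569  (label A)
d(q,P3) = 5.099  (label A)
d(q,P4) = 2.8284  (label B)
Votes: A=3, B=2
Majority → A

A


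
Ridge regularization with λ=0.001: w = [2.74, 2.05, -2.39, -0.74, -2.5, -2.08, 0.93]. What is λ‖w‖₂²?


‖w‖₂² = (2.74)² + (2.05)² + (-2.39)² + (-0.74)² + (-2.5)² + (-2.08)² + (0.93)²
     = 7.5076 + 4.2025 + 5.7121 + 0.5476 + 6.25 + 4.3264 + 0.8649
     = 29.4111
λ·‖w‖₂² = 0.001·29.4111 = 0.029411

0.029411


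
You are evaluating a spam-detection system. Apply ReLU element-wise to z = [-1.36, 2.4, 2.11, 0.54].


ReLU(-1.36) = max(0, -1.36) = 0.0
ReLU(2.4) = max(0, 2.4) = 2.4
ReLU(2.11) = max(0, 2.11) = 2.11
ReLU(0.54) = max(0, 0.54) = 0.54
result = [0.0, 2.4, 2.11, 0.54]

[0.0, 2.4, 2.11, 0.54]


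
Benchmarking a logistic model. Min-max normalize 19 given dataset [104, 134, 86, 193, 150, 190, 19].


min=19, max=193
(19-19)/(193-19) = 0/174 = 0.0

0.0


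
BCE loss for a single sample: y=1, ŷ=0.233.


BCE = -[y·ln(p) + (1-y)·ln(1-p)]
= -1·ln(0.233) - 0
= -ln(0.233) = 1.4567

1.4567


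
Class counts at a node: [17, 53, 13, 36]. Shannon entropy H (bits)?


Probabilities: [17/119, 53/119, 13/119, 36/119] ≈ [0.1429, 0.4454, 0.1092, 0.3025]
H = -((17/119)·log₂(17/119) + (53/119)·log₂(53/119) + (13/119)·log₂(13/119) + (36/119)·log₂(36/119))
  = 1.7915 bits

1.7915 bits


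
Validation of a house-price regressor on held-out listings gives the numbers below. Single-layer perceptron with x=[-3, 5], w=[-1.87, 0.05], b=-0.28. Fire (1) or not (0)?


z = (-3)·(-1.87) + (5)·(0.05) - 0.28
  = 5.58
step(z) = 1 (z≥0)

1


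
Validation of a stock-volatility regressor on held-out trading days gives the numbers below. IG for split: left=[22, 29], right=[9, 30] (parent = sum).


Parent = [31, 59], H_parent = 0.929
H_left = 0.9864 (n=51), H_right = 0.7793 (n=39)
H_children = (51/90)·0.9864 + (39/90)·0.7793 = 0.8967
IG = 0.929 - 0.8967 = 0.0323

0.0323


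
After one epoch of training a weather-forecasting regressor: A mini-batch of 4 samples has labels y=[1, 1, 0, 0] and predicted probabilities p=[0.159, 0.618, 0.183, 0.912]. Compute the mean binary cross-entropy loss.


L[0] = -ln(0.159) = 1.8389
L[1] = -ln(0.618) = 0.4813
L[2] = -ln(1-0.183) = -ln(0.817) = 0.2021
L[3] = -ln(1-0.912) = -ln(0.088) = 2.4304
mean = (1.8389 + 0.4813 + 0.2021 + 2.4304)/4 = 1.2382

1.2382


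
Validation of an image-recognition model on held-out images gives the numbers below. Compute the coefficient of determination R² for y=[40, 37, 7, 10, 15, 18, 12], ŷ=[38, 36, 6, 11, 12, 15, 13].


ȳ = 19.8571
SS_res = Σ(y-ŷ)² = 26
SS_tot = Σ(y-ȳ)² = 1050.86
R² = 1 - SS_res/SS_tot = 1 - 0.0247 = 0.9753

0.9753


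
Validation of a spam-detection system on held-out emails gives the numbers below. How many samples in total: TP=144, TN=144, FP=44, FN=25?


Total = TP + TN + FP + FN
= 144 + 144 + 44 + 25
= 357
(Predicted positive: 188, predicted negative: 169)

357


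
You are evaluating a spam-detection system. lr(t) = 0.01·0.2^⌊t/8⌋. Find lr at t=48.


n_drops = ⌊48/8⌋ = 6
lr = 0.01·0.2^6 = 0.01·0.000064 = 0.00000064

0.00000064


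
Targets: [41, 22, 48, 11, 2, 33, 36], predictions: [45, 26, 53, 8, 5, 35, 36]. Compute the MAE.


Absolute errors: |41-45|=4, |22-26|=4, |48-53|=5, |11-8|=3, |2-5|=3, |33-35|=2, |36-36|=0
Sum = 21
MAE = 21/7 = 3

3
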